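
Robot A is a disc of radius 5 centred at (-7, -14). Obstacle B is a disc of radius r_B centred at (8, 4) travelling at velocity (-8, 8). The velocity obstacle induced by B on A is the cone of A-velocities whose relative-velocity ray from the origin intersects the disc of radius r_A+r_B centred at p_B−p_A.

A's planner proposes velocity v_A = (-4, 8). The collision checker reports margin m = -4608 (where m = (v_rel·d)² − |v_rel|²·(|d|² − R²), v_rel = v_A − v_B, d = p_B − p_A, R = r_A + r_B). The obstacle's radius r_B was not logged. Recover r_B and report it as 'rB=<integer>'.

m = -4608
d = (15, 18);  v_rel = (4, 0),  |v_rel|² = 16
v_rel×d = (4)·(18) − (0)·(15) = 72
since m = R²·16 − 72²:  R² = (5184 + -4608) / 16 = 36
R = √36 = 6  ⇒  r_B = 6 − 5 = 1

rB=1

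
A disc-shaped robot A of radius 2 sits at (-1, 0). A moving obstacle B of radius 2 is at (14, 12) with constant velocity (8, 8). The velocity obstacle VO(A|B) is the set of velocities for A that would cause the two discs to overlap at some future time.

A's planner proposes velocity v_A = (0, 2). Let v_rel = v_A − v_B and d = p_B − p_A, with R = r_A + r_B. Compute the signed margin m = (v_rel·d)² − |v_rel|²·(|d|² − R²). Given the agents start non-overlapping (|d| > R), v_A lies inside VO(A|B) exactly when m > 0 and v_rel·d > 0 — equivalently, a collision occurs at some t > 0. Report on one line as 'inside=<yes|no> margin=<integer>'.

d = (15, 12),  |d|² = 369;  R = 2+2 = 4,  c = 369−4² = 353
v_rel = (-8, -6),  |v_rel|² = 100;  v_rel·d = (-8)·(15) + (-6)·(12) = -192
100·t² + 384·t + 353 = 0  ⇒  m = (-192)² − 100·353 = 1564
m = 1564 > 0,  v_rel·d = -192 < 0  ⇒  outside

inside=no margin=1564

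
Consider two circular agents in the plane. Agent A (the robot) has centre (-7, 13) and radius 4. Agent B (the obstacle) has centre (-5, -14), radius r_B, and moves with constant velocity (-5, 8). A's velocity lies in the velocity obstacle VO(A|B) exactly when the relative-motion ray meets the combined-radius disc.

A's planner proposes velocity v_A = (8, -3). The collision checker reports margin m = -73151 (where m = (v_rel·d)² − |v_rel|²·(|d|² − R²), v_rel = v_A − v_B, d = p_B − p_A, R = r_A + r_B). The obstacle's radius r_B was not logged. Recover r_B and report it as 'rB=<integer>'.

m = -73151
d = (2, -27);  v_rel = (13, -11),  |v_rel|² = 290
v_rel×d = (13)·(-27) − (-11)·(2) = -329
since m = R²·290 − (-329)²:  R² = (108241 + -73151) / 290 = 121
R = √121 = 11  ⇒  r_B = 11 − 4 = 7

rB=7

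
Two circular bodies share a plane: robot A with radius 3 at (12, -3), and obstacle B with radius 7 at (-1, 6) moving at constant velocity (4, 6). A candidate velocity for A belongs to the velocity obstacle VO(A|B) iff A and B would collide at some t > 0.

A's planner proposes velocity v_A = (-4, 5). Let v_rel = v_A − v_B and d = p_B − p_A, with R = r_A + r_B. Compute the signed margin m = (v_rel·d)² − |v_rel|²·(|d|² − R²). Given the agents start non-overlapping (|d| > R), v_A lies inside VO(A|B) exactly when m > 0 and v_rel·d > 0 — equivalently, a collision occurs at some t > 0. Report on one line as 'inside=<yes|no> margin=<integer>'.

d = (-13, 9),  |d|² = 250;  R = 3+7 = 10,  c = 250−10² = 150
v_rel = (-8, -1),  |v_rel|² = 65;  v_rel·d = (-8)·(-13) + (-1)·(9) = 95
65·t² − 190·t + 150 = 0  ⇒  m = 95² − 65·150 = -725
m = -725 < 0,  v_rel·d = 95 > 0  ⇒  outside

inside=no margin=-725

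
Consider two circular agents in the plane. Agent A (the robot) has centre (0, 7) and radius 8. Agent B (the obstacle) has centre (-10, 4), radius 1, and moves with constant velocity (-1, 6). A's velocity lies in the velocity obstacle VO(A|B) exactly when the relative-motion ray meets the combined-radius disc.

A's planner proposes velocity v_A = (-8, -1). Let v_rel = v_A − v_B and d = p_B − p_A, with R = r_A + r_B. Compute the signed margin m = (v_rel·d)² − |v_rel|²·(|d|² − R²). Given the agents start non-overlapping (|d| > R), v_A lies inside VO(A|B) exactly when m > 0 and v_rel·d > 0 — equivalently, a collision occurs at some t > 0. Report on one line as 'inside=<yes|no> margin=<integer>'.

d = (-10, -3),  |d|² = 109;  R = 8+1 = 9,  c = 109−9² = 28
v_rel = (-7, -7),  |v_rel|² = 98;  v_rel·d = (-7)·(-10) + (-7)·(-3) = 91
98·t² − 182·t + 28 = 0  ⇒  m = 91² − 98·28 = 5537
m = 5537 > 0,  v_rel·d = 91 > 0  ⇒  inside

inside=yes margin=5537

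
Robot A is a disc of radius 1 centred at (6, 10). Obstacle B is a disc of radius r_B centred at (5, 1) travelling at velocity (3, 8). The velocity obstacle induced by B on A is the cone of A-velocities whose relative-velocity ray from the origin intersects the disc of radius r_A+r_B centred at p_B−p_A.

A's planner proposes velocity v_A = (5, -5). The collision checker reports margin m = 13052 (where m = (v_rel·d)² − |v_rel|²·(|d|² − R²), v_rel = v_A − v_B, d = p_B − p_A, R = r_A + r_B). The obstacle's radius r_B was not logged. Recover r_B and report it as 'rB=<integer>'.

m = 13052
d = (-1, -9);  v_rel = (2, -13),  |v_rel|² = 173
v_rel×d = (2)·(-9) − (-13)·(-1) = -31
since m = R²·173 − (-31)²:  R² = (961 + 13052) / 173 = 81
R = √81 = 9  ⇒  r_B = 9 − 1 = 8

rB=8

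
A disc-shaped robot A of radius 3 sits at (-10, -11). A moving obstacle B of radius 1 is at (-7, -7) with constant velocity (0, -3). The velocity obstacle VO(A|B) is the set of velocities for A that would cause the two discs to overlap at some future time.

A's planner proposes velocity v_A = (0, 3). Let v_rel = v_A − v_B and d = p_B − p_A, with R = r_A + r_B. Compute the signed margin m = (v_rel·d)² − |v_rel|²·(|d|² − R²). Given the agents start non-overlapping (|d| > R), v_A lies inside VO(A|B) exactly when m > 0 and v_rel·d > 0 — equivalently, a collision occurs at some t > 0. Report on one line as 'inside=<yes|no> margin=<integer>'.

d = (3, 4),  |d|² = 25;  R = 3+1 = 4,  c = 25−4² = 9
v_rel = (0, 6),  |v_rel|² = 36;  v_rel·d = (0)·(3) + (6)·(4) = 24
36·t² − 48·t + 9 = 0  ⇒  m = 24² − 36·9 = 252
m = 252 > 0,  v_rel·d = 24 > 0  ⇒  inside

inside=yes margin=252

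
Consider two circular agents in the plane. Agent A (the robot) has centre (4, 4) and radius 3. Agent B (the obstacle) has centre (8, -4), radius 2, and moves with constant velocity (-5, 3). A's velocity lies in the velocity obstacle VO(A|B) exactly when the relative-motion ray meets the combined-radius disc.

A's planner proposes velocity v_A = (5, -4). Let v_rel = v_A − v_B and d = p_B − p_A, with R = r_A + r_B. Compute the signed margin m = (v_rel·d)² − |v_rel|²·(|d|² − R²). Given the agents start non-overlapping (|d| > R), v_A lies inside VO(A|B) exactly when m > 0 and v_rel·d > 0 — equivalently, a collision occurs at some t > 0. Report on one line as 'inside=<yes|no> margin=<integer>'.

d = (4, -8),  |d|² = 80;  R = 3+2 = 5,  c = 80−5² = 55
v_rel = (10, -7),  |v_rel|² = 149;  v_rel·d = (10)·(4) + (-7)·(-8) = 96
149·t² − 192·t + 55 = 0  ⇒  m = 96² − 149·55 = 1021
m = 1021 > 0,  v_rel·d = 96 > 0  ⇒  inside

inside=yes margin=1021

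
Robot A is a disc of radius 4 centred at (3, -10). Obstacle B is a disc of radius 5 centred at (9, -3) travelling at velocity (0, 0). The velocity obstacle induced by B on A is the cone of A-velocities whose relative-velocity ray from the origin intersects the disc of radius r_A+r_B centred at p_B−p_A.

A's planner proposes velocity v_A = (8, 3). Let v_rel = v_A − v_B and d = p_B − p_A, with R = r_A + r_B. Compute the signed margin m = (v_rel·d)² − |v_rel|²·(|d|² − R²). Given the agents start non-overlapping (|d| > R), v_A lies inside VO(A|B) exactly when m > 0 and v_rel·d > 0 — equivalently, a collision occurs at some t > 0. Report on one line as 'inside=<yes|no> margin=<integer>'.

d = (6, 7),  |d|² = 85;  R = 4+5 = 9,  c = 85−9² = 4
v_rel = (8, 3),  |v_rel|² = 73;  v_rel·d = (8)·(6) + (3)·(7) = 69
73·t² − 138·t + 4 = 0  ⇒  m = 69² − 73·4 = 4469
m = 4469 > 0,  v_rel·d = 69 > 0  ⇒  inside

inside=yes margin=4469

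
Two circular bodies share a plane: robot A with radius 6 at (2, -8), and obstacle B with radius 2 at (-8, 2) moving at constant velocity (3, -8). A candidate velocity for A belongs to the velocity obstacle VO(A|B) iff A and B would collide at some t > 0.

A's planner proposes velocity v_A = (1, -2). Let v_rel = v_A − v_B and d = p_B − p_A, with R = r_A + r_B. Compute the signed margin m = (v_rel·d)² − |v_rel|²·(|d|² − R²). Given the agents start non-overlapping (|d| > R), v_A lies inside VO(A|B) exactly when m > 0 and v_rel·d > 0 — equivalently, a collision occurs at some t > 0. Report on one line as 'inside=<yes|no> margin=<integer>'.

d = (-10, 10),  |d|² = 200;  R = 6+2 = 8,  c = 200−8² = 136
v_rel = (-2, 6),  |v_rel|² = 40;  v_rel·d = (-2)·(-10) + (6)·(10) = 80
40·t² − 160·t + 136 = 0  ⇒  m = 80² − 40·136 = 960
m = 960 > 0,  v_rel·d = 80 > 0  ⇒  inside

inside=yes margin=960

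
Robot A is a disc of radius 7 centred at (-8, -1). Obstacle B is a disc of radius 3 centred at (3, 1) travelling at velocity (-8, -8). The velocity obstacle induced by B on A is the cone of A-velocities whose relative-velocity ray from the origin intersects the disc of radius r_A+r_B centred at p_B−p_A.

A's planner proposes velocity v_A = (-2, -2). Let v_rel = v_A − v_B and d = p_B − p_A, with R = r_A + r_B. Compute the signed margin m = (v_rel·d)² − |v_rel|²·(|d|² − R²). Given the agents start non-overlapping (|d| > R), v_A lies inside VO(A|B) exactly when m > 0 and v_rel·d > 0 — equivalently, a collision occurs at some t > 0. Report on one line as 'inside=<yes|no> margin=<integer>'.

d = (11, 2),  |d|² = 125;  R = 7+3 = 10,  c = 125−10² = 25
v_rel = (6, 6),  |v_rel|² = 72;  v_rel·d = (6)·(11) + (6)·(2) = 78
72·t² − 156·t + 25 = 0  ⇒  m = 78² − 72·25 = 4284
m = 4284 > 0,  v_rel·d = 78 > 0  ⇒  inside

inside=yes margin=4284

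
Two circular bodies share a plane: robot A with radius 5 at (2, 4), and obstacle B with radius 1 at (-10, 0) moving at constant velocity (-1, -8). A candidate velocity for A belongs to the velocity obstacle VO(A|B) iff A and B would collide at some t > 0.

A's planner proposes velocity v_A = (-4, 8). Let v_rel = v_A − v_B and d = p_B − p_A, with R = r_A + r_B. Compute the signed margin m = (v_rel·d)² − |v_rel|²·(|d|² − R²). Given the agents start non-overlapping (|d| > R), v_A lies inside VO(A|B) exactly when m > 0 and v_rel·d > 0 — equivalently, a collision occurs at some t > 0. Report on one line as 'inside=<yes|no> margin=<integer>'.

d = (-12, -4),  |d|² = 160;  R = 5+1 = 6,  c = 160−6² = 124
v_rel = (-3, 16),  |v_rel|² = 265;  v_rel·d = (-3)·(-12) + (16)·(-4) = -28
265·t² + 56·t + 124 = 0  ⇒  m = (-28)² − 265·124 = -32076
m = -32076 < 0,  v_rel·d = -28 < 0  ⇒  outside

inside=no margin=-32076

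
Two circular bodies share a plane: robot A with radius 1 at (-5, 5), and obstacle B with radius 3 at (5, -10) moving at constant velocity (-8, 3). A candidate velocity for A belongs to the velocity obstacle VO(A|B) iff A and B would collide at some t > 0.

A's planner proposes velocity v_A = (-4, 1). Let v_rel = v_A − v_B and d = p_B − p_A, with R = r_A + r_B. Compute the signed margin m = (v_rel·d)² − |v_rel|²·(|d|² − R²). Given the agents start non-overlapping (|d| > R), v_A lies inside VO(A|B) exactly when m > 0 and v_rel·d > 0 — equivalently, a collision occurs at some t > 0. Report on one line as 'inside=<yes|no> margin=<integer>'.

d = (10, -15),  |d|² = 325;  R = 1+3 = 4,  c = 325−4² = 309
v_rel = (4, -2),  |v_rel|² = 20;  v_rel·d = (4)·(10) + (-2)·(-15) = 70
20·t² − 140·t + 309 = 0  ⇒  m = 70² − 20·309 = -1280
m = -1280 < 0,  v_rel·d = 70 > 0  ⇒  outside

inside=no margin=-1280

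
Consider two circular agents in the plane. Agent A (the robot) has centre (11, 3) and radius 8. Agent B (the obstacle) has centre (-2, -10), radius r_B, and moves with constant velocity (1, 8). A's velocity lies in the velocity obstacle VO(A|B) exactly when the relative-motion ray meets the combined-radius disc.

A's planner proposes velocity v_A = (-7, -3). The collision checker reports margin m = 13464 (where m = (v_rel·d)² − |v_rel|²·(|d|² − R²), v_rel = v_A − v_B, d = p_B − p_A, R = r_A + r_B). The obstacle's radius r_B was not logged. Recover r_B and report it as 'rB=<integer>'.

m = 13464
d = (-13, -13);  v_rel = (-8, -11),  |v_rel|² = 185
v_rel×d = (-8)·(-13) − (-11)·(-13) = -39
since m = R²·185 − (-39)²:  R² = (1521 + 13464) / 185 = 81
R = √81 = 9  ⇒  r_B = 9 − 8 = 1

rB=1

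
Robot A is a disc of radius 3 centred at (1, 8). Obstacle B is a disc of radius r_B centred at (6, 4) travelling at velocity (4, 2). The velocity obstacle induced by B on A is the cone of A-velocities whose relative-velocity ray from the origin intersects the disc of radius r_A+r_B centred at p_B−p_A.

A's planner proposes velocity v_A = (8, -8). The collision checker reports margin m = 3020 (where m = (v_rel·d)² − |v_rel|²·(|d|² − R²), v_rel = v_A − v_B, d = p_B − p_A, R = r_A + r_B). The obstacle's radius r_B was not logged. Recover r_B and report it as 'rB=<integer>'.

m = 3020
d = (5, -4);  v_rel = (4, -10),  |v_rel|² = 116
v_rel×d = (4)·(-4) − (-10)·(5) = 34
since m = R²·116 − 34²:  R² = (1156 + 3020) / 116 = 36
R = √36 = 6  ⇒  r_B = 6 − 3 = 3

rB=3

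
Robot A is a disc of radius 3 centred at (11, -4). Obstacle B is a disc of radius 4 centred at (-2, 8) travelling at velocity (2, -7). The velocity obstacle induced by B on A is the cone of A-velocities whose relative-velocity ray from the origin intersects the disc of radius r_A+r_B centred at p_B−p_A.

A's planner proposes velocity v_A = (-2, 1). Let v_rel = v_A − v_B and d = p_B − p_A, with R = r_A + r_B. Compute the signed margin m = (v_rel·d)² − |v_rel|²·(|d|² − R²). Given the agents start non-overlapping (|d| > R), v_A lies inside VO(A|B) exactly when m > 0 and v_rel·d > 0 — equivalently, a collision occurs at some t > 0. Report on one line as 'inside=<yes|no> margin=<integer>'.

d = (-13, 12),  |d|² = 313;  R = 3+4 = 7,  c = 313−7² = 264
v_rel = (-4, 8),  |v_rel|² = 80;  v_rel·d = (-4)·(-13) + (8)·(12) = 148
80·t² − 296·t + 264 = 0  ⇒  m = 148² − 80·264 = 784
m = 784 > 0,  v_rel·d = 148 > 0  ⇒  inside

inside=yes margin=784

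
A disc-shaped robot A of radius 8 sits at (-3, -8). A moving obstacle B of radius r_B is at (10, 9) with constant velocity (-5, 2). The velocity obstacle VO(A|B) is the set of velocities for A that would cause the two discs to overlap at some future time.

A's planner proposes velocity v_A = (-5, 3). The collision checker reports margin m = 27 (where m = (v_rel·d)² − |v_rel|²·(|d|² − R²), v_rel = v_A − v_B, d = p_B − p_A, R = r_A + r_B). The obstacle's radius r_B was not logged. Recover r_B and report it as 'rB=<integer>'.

m = 27
d = (13, 17);  v_rel = (0, 1),  |v_rel|² = 1
v_rel×d = (0)·(17) − (1)·(13) = -13
since m = R²·1 − (-13)²:  R² = (169 + 27) / 1 = 196
R = √196 = 14  ⇒  r_B = 14 − 8 = 6

rB=6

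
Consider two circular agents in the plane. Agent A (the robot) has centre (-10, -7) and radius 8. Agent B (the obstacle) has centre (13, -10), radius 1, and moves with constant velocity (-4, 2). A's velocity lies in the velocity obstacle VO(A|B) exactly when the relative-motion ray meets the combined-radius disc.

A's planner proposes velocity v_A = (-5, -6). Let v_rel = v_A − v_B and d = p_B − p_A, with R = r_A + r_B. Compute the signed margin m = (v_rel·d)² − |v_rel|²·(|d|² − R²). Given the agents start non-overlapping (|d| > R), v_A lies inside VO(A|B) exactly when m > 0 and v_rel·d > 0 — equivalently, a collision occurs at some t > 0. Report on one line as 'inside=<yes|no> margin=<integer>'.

d = (23, -3),  |d|² = 538;  R = 8+1 = 9,  c = 538−9² = 457
v_rel = (-1, -8),  |v_rel|² = 65;  v_rel·d = (-1)·(23) + (-8)·(-3) = 1
65·t² − 2·t + 457 = 0  ⇒  m = 1² − 65·457 = -29704
m = -29704 < 0,  v_rel·d = 1 > 0  ⇒  outside

inside=no margin=-29704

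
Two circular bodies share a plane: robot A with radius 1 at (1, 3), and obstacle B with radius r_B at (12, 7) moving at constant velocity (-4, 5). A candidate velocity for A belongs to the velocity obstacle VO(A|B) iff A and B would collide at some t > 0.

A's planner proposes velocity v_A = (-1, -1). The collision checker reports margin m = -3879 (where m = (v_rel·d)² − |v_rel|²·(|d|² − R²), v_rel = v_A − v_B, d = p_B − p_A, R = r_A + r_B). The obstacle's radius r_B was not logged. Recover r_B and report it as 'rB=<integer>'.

m = -3879
d = (11, 4);  v_rel = (3, -6),  |v_rel|² = 45
v_rel×d = (3)·(4) − (-6)·(11) = 78
since m = R²·45 − 78²:  R² = (6084 + -3879) / 45 = 49
R = √49 = 7  ⇒  r_B = 7 − 1 = 6

rB=6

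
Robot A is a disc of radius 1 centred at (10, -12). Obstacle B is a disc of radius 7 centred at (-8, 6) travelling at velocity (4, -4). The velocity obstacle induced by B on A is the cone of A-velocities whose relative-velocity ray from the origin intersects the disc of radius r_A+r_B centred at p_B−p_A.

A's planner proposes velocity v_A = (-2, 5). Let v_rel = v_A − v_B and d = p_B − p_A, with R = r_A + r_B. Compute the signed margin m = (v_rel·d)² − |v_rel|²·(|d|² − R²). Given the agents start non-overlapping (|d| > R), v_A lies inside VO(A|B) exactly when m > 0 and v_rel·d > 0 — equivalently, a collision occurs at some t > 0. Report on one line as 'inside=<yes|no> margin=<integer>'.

d = (-18, 18),  |d|² = 648;  R = 1+7 = 8,  c = 648−8² = 584
v_rel = (-6, 9),  |v_rel|² = 117;  v_rel·d = (-6)·(-18) + (9)·(18) = 270
117·t² − 540·t + 584 = 0  ⇒  m = 270² − 117·584 = 4572
m = 4572 > 0,  v_rel·d = 270 > 0  ⇒  inside

inside=yes margin=4572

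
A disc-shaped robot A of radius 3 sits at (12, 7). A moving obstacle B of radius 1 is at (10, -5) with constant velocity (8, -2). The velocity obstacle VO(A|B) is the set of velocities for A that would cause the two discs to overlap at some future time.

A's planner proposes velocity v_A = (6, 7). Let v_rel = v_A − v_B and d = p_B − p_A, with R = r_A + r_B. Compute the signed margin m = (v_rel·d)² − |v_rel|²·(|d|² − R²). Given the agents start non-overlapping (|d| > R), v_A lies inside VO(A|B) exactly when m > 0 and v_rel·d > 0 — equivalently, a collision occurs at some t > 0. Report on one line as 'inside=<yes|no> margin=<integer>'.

d = (-2, -12),  |d|² = 148;  R = 3+1 = 4,  c = 148−4² = 132
v_rel = (-2, 9),  |v_rel|² = 85;  v_rel·d = (-2)·(-2) + (9)·(-12) = -104
85·t² + 208·t + 132 = 0  ⇒  m = (-104)² − 85·132 = -404
m = -404 < 0,  v_rel·d = -104 < 0  ⇒  outside

inside=no margin=-404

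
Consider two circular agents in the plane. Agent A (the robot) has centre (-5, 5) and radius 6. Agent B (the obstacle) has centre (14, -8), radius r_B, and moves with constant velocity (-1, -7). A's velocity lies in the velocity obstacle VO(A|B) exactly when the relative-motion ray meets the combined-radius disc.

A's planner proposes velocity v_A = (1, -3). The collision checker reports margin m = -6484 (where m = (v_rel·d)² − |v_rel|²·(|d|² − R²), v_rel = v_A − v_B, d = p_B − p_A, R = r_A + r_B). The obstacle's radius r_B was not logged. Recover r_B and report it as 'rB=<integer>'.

m = -6484
d = (19, -13);  v_rel = (2, 4),  |v_rel|² = 20
v_rel×d = (2)·(-13) − (4)·(19) = -102
since m = R²·20 − (-102)²:  R² = (10404 + -6484) / 20 = 196
R = √196 = 14  ⇒  r_B = 14 − 6 = 8

rB=8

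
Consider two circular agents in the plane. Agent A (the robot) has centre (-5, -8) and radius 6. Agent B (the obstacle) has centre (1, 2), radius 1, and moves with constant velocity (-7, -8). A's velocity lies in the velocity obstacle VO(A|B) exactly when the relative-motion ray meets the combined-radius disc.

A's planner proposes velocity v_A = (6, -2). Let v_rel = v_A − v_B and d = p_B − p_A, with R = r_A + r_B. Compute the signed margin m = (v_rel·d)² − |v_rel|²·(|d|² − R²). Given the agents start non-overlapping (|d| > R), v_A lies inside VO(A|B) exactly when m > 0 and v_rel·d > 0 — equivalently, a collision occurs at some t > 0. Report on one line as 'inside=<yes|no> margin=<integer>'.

d = (6, 10),  |d|² = 136;  R = 6+1 = 7,  c = 136−7² = 87
v_rel = (13, 6),  |v_rel|² = 205;  v_rel·d = (13)·(6) + (6)·(10) = 138
205·t² − 276·t + 87 = 0  ⇒  m = 138² − 205·87 = 1209
m = 1209 > 0,  v_rel·d = 138 > 0  ⇒  inside

inside=yes margin=1209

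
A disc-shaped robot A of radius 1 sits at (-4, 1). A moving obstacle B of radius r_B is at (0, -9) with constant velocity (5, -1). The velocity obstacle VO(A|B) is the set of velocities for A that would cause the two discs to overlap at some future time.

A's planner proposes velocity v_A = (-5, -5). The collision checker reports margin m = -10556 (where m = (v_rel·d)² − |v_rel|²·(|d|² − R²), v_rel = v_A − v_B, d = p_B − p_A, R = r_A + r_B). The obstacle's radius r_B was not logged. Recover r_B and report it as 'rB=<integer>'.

m = -10556
d = (4, -10);  v_rel = (-10, -4),  |v_rel|² = 116
v_rel×d = (-10)·(-10) − (-4)·(4) = 116
since m = R²·116 − 116²:  R² = (13456 + -10556) / 116 = 25
R = √25 = 5  ⇒  r_B = 5 − 1 = 4

rB=4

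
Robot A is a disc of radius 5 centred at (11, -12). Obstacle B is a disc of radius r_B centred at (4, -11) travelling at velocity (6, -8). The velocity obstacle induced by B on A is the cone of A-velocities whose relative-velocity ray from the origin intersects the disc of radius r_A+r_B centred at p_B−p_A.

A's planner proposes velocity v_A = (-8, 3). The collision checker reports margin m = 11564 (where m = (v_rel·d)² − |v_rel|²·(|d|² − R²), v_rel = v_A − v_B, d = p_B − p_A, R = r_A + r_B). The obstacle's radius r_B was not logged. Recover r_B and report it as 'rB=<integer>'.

m = 11564
d = (-7, 1);  v_rel = (-14, 11),  |v_rel|² = 317
v_rel×d = (-14)·(1) − (11)·(-7) = 63
since m = R²·317 − 63²:  R² = (3969 + 11564) / 317 = 49
R = √49 = 7  ⇒  r_B = 7 − 5 = 2

rB=2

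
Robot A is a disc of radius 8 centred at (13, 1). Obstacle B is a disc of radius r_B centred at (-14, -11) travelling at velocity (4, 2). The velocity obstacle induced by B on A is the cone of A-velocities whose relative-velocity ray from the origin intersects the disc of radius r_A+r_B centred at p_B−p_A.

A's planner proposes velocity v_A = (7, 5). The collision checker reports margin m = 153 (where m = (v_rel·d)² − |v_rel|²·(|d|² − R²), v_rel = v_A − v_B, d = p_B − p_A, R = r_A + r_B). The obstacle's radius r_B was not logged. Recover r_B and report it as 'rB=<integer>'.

m = 153
d = (-27, -12);  v_rel = (3, 3),  |v_rel|² = 18
v_rel×d = (3)·(-12) − (3)·(-27) = 45
since m = R²·18 − 45²:  R² = (2025 + 153) / 18 = 121
R = √121 = 11  ⇒  r_B = 11 − 8 = 3

rB=3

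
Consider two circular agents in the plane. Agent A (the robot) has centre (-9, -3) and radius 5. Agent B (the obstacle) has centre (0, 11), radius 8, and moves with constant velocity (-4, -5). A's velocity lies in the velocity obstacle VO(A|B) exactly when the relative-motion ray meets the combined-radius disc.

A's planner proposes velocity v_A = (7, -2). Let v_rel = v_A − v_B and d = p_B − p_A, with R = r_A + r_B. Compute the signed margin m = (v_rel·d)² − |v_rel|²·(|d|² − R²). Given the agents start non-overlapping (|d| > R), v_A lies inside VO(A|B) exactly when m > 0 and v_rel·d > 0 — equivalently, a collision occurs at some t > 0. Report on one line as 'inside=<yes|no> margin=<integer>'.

d = (9, 14),  |d|² = 277;  R = 5+8 = 13,  c = 277−13² = 108
v_rel = (11, 3),  |v_rel|² = 130;  v_rel·d = (11)·(9) + (3)·(14) = 141
130·t² − 282·t + 108 = 0  ⇒  m = 141² − 130·108 = 5841
m = 5841 > 0,  v_rel·d = 141 > 0  ⇒  inside

inside=yes margin=5841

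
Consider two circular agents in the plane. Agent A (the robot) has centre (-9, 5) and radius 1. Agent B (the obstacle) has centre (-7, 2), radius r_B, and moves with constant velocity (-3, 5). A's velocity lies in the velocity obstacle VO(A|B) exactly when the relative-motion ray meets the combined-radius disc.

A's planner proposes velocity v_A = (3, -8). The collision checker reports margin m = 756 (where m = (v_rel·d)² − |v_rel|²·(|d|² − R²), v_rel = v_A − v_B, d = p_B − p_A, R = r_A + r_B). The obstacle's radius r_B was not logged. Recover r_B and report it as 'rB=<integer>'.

m = 756
d = (2, -3);  v_rel = (6, -13),  |v_rel|² = 205
v_rel×d = (6)·(-3) − (-13)·(2) = 8
since m = R²·205 − 8²:  R² = (64 + 756) / 205 = 4
R = √4 = 2  ⇒  r_B = 2 − 1 = 1

rB=1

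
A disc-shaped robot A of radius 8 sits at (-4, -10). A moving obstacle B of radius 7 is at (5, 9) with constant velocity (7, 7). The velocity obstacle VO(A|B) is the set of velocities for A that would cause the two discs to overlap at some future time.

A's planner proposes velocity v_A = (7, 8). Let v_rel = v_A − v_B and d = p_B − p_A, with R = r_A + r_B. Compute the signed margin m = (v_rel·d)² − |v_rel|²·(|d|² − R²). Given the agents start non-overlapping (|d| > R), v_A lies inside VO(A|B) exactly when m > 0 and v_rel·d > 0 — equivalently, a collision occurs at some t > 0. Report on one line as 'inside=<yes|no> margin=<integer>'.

d = (9, 19),  |d|² = 442;  R = 8+7 = 15,  c = 442−15² = 217
v_rel = (0, 1),  |v_rel|² = 1;  v_rel·d = (0)·(9) + (1)·(19) = 19
1·t² − 38·t + 217 = 0  ⇒  m = 19² − 1·217 = 144
m = 144 > 0,  v_rel·d = 19 > 0  ⇒  inside

inside=yes margin=144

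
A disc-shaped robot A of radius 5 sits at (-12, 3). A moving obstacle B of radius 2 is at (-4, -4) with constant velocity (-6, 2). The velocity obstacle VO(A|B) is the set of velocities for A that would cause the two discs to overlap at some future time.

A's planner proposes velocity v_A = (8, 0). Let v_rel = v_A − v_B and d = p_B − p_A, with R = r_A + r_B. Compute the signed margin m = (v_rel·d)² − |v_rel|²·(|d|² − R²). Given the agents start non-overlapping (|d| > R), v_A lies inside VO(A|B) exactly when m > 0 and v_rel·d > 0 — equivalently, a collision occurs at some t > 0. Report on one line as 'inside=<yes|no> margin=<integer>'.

d = (8, -7),  |d|² = 113;  R = 5+2 = 7,  c = 113−7² = 64
v_rel = (14, -2),  |v_rel|² = 200;  v_rel·d = (14)·(8) + (-2)·(-7) = 126
200·t² − 252·t + 64 = 0  ⇒  m = 126² − 200·64 = 3076
m = 3076 > 0,  v_rel·d = 126 > 0  ⇒  inside

inside=yes margin=3076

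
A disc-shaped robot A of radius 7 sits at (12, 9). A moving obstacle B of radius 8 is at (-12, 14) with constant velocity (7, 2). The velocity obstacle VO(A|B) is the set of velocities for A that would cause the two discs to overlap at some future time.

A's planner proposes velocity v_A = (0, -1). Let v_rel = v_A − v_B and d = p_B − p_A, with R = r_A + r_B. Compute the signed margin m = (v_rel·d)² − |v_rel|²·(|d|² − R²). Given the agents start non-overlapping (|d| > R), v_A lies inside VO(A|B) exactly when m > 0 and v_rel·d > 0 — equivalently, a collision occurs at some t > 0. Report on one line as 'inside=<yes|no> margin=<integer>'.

d = (-24, 5),  |d|² = 601;  R = 7+8 = 15,  c = 601−15² = 376
v_rel = (-7, -3),  |v_rel|² = 58;  v_rel·d = (-7)·(-24) + (-3)·(5) = 153
58·t² − 306·t + 376 = 0  ⇒  m = 153² − 58·376 = 1601
m = 1601 > 0,  v_rel·d = 153 > 0  ⇒  inside

inside=yes margin=1601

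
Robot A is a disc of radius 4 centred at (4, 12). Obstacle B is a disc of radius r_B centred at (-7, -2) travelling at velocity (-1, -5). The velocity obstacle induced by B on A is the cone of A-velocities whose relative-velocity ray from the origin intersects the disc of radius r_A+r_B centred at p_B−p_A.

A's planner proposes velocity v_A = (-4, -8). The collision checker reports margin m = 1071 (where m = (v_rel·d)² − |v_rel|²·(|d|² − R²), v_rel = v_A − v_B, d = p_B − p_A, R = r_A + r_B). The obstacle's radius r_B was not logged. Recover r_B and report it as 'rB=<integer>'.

m = 1071
d = (-11, -14);  v_rel = (-3, -3),  |v_rel|² = 18
v_rel×d = (-3)·(-14) − (-3)·(-11) = 9
since m = R²·18 − 9²:  R² = (81 + 1071) / 18 = 64
R = √64 = 8  ⇒  r_B = 8 − 4 = 4

rB=4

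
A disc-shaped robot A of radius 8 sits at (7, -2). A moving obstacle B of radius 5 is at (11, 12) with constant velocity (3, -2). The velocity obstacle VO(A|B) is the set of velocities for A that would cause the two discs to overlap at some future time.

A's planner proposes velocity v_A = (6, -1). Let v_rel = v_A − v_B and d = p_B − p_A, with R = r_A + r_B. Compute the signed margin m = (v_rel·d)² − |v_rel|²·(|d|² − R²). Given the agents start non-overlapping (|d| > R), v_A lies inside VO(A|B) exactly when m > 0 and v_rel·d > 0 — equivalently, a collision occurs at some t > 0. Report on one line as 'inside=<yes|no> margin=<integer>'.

d = (4, 14),  |d|² = 212;  R = 8+5 = 13,  c = 212−13² = 43
v_rel = (3, 1),  |v_rel|² = 10;  v_rel·d = (3)·(4) + (1)·(14) = 26
10·t² − 52·t + 43 = 0  ⇒  m = 26² − 10·43 = 246
m = 246 > 0,  v_rel·d = 26 > 0  ⇒  inside

inside=yes margin=246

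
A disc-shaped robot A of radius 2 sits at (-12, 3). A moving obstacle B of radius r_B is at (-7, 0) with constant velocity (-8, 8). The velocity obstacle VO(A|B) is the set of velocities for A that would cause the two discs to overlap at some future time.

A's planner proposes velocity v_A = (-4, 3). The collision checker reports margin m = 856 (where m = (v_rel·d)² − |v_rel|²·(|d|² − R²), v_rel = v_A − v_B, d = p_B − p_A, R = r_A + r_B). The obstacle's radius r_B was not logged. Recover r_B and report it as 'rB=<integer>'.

m = 856
d = (5, -3);  v_rel = (4, -5),  |v_rel|² = 41
v_rel×d = (4)·(-3) − (-5)·(5) = 13
since m = R²·41 − 13²:  R² = (169 + 856) / 41 = 25
R = √25 = 5  ⇒  r_B = 5 − 2 = 3

rB=3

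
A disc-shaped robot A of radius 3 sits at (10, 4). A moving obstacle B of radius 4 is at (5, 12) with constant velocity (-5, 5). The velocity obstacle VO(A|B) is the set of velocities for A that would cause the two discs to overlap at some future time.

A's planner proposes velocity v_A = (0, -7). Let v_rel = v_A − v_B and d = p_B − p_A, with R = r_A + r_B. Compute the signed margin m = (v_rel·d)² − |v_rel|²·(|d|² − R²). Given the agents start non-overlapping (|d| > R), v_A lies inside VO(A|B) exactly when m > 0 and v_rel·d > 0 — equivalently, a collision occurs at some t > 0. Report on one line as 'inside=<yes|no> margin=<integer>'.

d = (-5, 8),  |d|² = 89;  R = 3+4 = 7,  c = 89−7² = 40
v_rel = (5, -12),  |v_rel|² = 169;  v_rel·d = (5)·(-5) + (-12)·(8) = -121
169·t² + 242·t + 40 = 0  ⇒  m = (-121)² − 169·40 = 7881
m = 7881 > 0,  v_rel·d = -121 < 0  ⇒  outside

inside=no margin=7881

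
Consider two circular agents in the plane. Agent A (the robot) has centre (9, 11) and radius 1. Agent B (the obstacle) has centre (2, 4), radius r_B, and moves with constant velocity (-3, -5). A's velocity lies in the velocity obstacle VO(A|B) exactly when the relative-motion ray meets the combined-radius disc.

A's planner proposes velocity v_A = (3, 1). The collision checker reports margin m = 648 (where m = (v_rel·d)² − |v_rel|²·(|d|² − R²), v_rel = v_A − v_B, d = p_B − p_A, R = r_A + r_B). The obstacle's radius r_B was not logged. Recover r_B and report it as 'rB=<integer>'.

m = 648
d = (-7, -7);  v_rel = (6, 6),  |v_rel|² = 72
v_rel×d = (6)·(-7) − (6)·(-7) = 0
since m = R²·72 − 0²:  R² = (0 + 648) / 72 = 9
R = √9 = 3  ⇒  r_B = 3 − 1 = 2

rB=2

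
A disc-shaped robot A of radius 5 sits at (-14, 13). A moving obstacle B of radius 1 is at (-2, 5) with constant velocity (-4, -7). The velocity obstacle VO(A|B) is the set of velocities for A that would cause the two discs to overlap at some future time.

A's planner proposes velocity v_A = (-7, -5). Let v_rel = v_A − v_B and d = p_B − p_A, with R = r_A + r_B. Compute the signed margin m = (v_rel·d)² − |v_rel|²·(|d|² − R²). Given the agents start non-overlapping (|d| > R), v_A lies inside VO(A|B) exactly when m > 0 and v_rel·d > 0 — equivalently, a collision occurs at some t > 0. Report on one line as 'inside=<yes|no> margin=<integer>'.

d = (12, -8),  |d|² = 208;  R = 5+1 = 6,  c = 208−6² = 172
v_rel = (-3, 2),  |v_rel|² = 13;  v_rel·d = (-3)·(12) + (2)·(-8) = -52
13·t² + 104·t + 172 = 0  ⇒  m = (-52)² − 13·172 = 468
m = 468 > 0,  v_rel·d = -52 < 0  ⇒  outside

inside=no margin=468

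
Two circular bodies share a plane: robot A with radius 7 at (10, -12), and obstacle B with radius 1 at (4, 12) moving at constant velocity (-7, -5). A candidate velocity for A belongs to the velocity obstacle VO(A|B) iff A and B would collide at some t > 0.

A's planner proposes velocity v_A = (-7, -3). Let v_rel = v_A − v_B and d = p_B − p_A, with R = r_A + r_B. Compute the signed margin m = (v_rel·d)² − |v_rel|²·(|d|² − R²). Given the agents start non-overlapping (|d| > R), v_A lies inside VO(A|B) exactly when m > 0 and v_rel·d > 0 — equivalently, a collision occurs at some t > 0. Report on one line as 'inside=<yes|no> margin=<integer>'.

d = (-6, 24),  |d|² = 612;  R = 7+1 = 8,  c = 612−8² = 548
v_rel = (0, 2),  |v_rel|² = 4;  v_rel·d = (0)·(-6) + (2)·(24) = 48
4·t² − 96·t + 548 = 0  ⇒  m = 48² − 4·548 = 112
m = 112 > 0,  v_rel·d = 48 > 0  ⇒  inside

inside=yes margin=112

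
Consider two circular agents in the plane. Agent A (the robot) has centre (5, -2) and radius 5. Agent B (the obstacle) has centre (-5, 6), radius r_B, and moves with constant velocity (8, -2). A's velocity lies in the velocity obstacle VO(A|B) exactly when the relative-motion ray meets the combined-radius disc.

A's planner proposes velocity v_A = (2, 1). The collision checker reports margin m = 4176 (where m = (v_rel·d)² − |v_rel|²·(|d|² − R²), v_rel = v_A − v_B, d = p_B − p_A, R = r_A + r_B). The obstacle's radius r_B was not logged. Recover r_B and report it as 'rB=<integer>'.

m = 4176
d = (-10, 8);  v_rel = (-6, 3),  |v_rel|² = 45
v_rel×d = (-6)·(8) − (3)·(-10) = -18
since m = R²·45 − (-18)²:  R² = (324 + 4176) / 45 = 100
R = √100 = 10  ⇒  r_B = 10 − 5 = 5

rB=5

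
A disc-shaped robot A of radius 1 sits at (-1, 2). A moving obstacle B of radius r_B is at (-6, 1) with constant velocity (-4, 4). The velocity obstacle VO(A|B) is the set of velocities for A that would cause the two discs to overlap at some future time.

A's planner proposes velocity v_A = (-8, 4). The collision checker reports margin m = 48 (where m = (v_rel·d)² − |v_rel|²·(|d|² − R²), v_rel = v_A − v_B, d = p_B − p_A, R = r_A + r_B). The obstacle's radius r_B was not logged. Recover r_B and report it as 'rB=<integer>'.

m = 48
d = (-5, -1);  v_rel = (-4, 0),  |v_rel|² = 16
v_rel×d = (-4)·(-1) − (0)·(-5) = 4
since m = R²·16 − 4²:  R² = (16 + 48) / 16 = 4
R = √4 = 2  ⇒  r_B = 2 − 1 = 1

rB=1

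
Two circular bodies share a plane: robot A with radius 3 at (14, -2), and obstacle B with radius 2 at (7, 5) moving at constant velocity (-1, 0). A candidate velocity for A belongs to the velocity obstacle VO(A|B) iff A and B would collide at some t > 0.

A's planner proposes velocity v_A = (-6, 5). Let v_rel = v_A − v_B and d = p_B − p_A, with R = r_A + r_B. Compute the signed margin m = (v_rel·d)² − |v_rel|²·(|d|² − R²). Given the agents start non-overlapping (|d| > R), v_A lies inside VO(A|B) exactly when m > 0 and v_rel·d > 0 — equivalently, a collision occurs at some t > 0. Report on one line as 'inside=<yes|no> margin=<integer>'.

d = (-7, 7),  |d|² = 98;  R = 3+2 = 5,  c = 98−5² = 73
v_rel = (-5, 5),  |v_rel|² = 50;  v_rel·d = (-5)·(-7) + (5)·(7) = 70
50·t² − 140·t + 73 = 0  ⇒  m = 70² − 50·73 = 1250
m = 1250 > 0,  v_rel·d = 70 > 0  ⇒  inside

inside=yes margin=1250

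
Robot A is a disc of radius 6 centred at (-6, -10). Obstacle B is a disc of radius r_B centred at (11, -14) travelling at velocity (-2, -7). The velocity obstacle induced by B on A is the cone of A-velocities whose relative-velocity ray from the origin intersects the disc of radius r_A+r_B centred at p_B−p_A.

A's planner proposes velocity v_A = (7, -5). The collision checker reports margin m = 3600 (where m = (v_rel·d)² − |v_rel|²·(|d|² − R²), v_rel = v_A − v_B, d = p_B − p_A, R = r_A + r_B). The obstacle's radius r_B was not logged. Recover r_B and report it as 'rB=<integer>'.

m = 3600
d = (17, -4);  v_rel = (9, 2),  |v_rel|² = 85
v_rel×d = (9)·(-4) − (2)·(17) = -70
since m = R²·85 − (-70)²:  R² = (4900 + 3600) / 85 = 100
R = √100 = 10  ⇒  r_B = 10 − 6 = 4

rB=4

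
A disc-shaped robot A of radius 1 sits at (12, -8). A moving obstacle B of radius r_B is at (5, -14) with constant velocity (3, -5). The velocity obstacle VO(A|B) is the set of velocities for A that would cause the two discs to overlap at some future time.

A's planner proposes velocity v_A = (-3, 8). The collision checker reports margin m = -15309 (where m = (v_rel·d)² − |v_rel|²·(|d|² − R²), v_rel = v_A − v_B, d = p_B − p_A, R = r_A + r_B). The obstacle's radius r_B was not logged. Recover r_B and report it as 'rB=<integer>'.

m = -15309
d = (-7, -6);  v_rel = (-6, 13),  |v_rel|² = 205
v_rel×d = (-6)·(-6) − (13)·(-7) = 127
since m = R²·205 − 127²:  R² = (16129 + -15309) / 205 = 4
R = √4 = 2  ⇒  r_B = 2 − 1 = 1

rB=1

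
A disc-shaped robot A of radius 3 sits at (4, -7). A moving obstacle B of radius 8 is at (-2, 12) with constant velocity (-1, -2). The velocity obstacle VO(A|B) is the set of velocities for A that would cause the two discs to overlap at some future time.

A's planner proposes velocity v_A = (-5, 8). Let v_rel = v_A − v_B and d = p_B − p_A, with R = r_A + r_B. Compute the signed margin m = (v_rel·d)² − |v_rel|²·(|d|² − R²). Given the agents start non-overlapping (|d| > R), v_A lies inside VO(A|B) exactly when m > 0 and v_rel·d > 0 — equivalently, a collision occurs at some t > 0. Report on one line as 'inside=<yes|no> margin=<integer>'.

d = (-6, 19),  |d|² = 397;  R = 3+8 = 11,  c = 397−11² = 276
v_rel = (-4, 10),  |v_rel|² = 116;  v_rel·d = (-4)·(-6) + (10)·(19) = 214
116·t² − 428·t + 276 = 0  ⇒  m = 214² − 116·276 = 13780
m = 13780 > 0,  v_rel·d = 214 > 0  ⇒  inside

inside=yes margin=13780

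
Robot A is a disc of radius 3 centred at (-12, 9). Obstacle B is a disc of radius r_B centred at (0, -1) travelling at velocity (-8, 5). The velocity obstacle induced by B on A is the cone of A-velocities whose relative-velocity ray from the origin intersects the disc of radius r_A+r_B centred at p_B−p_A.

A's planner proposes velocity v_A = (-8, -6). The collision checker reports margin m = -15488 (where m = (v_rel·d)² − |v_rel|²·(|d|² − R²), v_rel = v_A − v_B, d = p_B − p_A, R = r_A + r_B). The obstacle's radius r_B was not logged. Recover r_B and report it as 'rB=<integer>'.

m = -15488
d = (12, -10);  v_rel = (0, -11),  |v_rel|² = 121
v_rel×d = (0)·(-10) − (-11)·(12) = 132
since m = R²·121 − 132²:  R² = (17424 + -15488) / 121 = 16
R = √16 = 4  ⇒  r_B = 4 − 3 = 1

rB=1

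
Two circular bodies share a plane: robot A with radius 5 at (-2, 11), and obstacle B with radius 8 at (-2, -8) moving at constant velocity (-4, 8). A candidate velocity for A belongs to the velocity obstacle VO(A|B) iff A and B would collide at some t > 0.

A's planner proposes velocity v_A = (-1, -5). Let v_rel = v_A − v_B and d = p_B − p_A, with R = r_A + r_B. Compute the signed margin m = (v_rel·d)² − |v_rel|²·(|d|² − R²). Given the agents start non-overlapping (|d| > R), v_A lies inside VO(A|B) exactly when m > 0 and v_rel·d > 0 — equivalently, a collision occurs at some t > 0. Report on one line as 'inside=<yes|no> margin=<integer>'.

d = (0, -19),  |d|² = 361;  R = 5+8 = 13,  c = 361−13² = 192
v_rel = (3, -13),  |v_rel|² = 178;  v_rel·d = (3)·(0) + (-13)·(-19) = 247
178·t² − 494·t + 192 = 0  ⇒  m = 247² − 178·192 = 26833
m = 26833 > 0,  v_rel·d = 247 > 0  ⇒  inside

inside=yes margin=26833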